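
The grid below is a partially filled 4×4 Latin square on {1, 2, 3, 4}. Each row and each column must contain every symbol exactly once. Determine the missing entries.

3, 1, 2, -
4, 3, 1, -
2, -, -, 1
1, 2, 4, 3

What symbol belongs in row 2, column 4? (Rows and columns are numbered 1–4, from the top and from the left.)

2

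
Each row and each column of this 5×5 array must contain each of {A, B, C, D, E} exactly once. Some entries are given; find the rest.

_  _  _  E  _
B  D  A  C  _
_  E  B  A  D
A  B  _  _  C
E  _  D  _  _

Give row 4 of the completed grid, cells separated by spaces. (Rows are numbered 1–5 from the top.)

A B E D C

(r1,c3) = C
(r2,c5) = E
(r3,c1) = C
(r4,c3) = E
(r4,c4) = D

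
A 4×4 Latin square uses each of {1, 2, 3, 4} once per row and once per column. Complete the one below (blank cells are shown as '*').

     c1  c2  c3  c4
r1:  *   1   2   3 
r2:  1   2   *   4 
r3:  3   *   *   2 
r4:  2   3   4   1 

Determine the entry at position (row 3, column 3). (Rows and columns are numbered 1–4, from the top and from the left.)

(r1,c1) = 4
(r2,c3) = 3
(r3,c2) = 4
(r3,c3) = 1

1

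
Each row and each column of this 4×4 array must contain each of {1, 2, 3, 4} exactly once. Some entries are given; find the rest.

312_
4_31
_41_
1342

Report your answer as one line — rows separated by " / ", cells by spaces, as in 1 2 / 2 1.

3 1 2 4 / 4 2 3 1 / 2 4 1 3 / 1 3 4 2

At row 1, column 4: row 1 has {1,2,3}; column 4 has {1,2}; that leaves 4.
At row 2, column 2: row 2 has {1,3,4}; column 2 has {1,3,4}; that leaves 2.
At row 3, column 1: row 3 has {1,4}; column 1 has {1,3,4}; that leaves 2.
At row 3, column 4: row 3 has {1,2,4}; column 4 has {1,2,4}; that leaves 3.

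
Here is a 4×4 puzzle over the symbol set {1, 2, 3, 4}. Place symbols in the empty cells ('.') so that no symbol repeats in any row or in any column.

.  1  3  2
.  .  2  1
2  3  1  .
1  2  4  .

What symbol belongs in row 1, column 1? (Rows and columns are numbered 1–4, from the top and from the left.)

4

At row 1, column 1: row 1 has {1,2,3}; column 1 has {1,2}; that leaves 4.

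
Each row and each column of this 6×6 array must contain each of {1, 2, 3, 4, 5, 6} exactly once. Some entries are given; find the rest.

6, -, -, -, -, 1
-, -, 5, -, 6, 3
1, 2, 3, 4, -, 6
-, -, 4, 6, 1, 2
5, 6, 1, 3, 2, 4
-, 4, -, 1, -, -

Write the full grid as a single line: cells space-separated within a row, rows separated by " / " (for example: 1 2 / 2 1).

6 3 2 5 4 1 / 4 1 5 2 6 3 / 1 2 3 4 5 6 / 3 5 4 6 1 2 / 5 6 1 3 2 4 / 2 4 6 1 3 5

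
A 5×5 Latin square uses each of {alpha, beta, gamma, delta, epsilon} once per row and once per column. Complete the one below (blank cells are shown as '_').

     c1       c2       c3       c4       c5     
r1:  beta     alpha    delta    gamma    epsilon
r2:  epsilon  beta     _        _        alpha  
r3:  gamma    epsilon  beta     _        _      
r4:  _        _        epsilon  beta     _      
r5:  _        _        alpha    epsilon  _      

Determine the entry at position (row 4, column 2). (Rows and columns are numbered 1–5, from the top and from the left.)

delta

(r2,c3) = gamma
(r2,c4) = delta
(r3,c4) = alpha
(r3,c5) = delta
(r4,c5) = gamma
(r5,c1) = delta
(r5,c2) = gamma
(r5,c5) = beta
(r4,c1) = alpha
(r4,c2) = delta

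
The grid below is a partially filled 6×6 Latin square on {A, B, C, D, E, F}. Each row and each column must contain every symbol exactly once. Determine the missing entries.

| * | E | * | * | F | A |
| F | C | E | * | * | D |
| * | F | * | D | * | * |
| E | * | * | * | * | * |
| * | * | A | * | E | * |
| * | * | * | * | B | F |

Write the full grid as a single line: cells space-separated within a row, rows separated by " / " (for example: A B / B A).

(r2,c5) = A
(r3,c5) = C
(r4,c5) = D
(r2,c4) = B
(r3,c3) = B
(r3,c6) = E
(r1,c4) = C
(r3,c1) = A
(r5,c4) = F
(r1,c3) = D
(r4,c4) = A
(r6,c3) = C
(r6,c4) = E
(r1,c1) = B
(r4,c2) = B
(r4,c3) = F
(r4,c6) = C
(r5,c2) = D
(r5,c6) = B
(r6,c1) = D
(r6,c2) = A
(r5,c1) = C

B E D C F A / F C E B A D / A F B D C E / E B F A D C / C D A F E B / D A C E B F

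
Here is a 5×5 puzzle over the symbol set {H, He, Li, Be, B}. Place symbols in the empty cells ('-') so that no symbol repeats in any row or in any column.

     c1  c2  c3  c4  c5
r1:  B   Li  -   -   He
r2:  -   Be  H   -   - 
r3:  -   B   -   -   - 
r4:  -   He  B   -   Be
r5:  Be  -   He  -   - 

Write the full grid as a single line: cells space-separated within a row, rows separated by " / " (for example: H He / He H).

B Li Be H He / Li Be H He B / He B Li Be H / H He B Li Be / Be H He B Li

At row 1, column 3: row 1 has {He,Li,B}; column 3 has {H,He,B}; that leaves Be.
At row 1, column 4: row 1 has {He,Li,Be,B}; column 4 is empty so far; that leaves H.
At row 3, column 3: row 3 has {B}; column 3 has {H,He,Be,B}; that leaves Li.
At row 3, column 5: row 3 has {Li,B}; column 5 has {He,Be}; that leaves H.
At row 4, column 4: row 4 has {He,Be,B}; column 4 has {H}; that leaves Li.
At row 5, column 2: row 5 has {He,Be}; column 2 has {He,Li,Be,B}; that leaves H.
At row 5, column 4: row 5 has {H,He,Be}; column 4 has {H,Li}; that leaves B.
At row 5, column 5: row 5 has {H,He,Be,B}; column 5 has {H,He,Be}; that leaves Li.
At row 2, column 4: row 2 has {H,Be}; column 4 has {H,Li,B}; that leaves He.
At row 2, column 5: row 2 has {H,He,Be}; column 5 has {H,He,Li,Be}; that leaves B.
At row 3, column 1: row 3 has {H,Li,B}; column 1 has {Be,B}; that leaves He.
At row 3, column 4: row 3 has {H,He,Li,B}; column 4 has {H,He,Li,B}; that leaves Be.
At row 4, column 1: row 4 has {He,Li,Be,B}; column 1 has {He,Be,B}; that leaves H.
At row 2, column 1: row 2 has {H,He,Be,B}; column 1 has {H,He,Be,B}; that leaves Li.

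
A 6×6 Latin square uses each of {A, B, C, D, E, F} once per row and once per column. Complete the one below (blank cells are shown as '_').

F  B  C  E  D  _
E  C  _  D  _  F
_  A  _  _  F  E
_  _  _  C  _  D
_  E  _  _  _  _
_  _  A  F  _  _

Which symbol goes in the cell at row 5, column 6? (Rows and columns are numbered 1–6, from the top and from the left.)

B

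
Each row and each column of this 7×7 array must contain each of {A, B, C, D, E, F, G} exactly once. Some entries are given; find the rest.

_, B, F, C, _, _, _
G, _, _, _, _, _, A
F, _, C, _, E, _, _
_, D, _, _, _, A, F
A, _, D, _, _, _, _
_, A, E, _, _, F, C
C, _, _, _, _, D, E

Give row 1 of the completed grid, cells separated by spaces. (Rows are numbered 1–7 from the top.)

Cell (r2,c3): row 2 has {A,G}; column 3 has {C,D,E,F} → B.
Cell (r3,c2): row 3 has {C,E,F}; column 2 has {A,B,D} → G.
Cell (r3,c6): row 3 has {C,E,F,G}; column 6 has {A,D,F} → B.
Cell (r3,c7): row 3 has {B,C,E,F,G}; column 7 has {A,C,E,F} → D.
Cell (r4,c3): row 4 has {A,D,F}; column 3 has {B,C,D,E,F} → G.
Cell (r7,c2): row 7 has {C,D,E}; column 2 has {A,B,D,G} → F.
Cell (r7,c3): row 7 has {C,D,E,F}; column 3 has {B,C,D,E,F,G} → A.
Cell (r1,c7): row 1 has {B,C,F}; column 7 has {A,C,D,E,F} → G.
Cell (r3,c4): row 3 has {B,C,D,E,F,G}; column 4 has {C} → A.
Cell (r5,c7): row 5 has {A,D}; column 7 has {A,C,D,E,F,G} → B.
Cell (r1,c6): row 1 has {B,C,F,G}; column 6 has {A,B,D,F} → E.
Cell (r2,c6): row 2 has {A,B,G}; column 6 has {A,B,D,E,F} → C.
Cell (r5,c6): row 5 has {A,B,D}; column 6 has {A,B,C,D,E,F} → G.
Cell (r1,c1): row 1 has {B,C,E,F,G}; column 1 has {A,C,F,G} → D.
Cell (r1,c5): row 1 has {B,C,D,E,F,G}; column 5 has {E} → A.

D B F C A E G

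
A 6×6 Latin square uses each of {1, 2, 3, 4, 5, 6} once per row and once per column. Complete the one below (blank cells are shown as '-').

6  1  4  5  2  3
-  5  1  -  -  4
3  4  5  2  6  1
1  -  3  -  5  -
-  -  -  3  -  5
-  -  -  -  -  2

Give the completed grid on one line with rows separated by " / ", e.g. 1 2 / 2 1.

6 1 4 5 2 3 / 2 5 1 6 3 4 / 3 4 5 2 6 1 / 1 2 3 4 5 6 / 4 6 2 3 1 5 / 5 3 6 1 4 2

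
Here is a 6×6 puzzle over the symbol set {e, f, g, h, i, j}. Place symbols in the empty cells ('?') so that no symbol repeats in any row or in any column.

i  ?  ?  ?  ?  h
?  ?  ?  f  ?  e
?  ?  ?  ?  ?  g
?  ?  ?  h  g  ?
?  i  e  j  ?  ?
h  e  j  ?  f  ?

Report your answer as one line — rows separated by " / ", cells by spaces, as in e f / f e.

i g f e j h / j h g f i e / f j h i e g / e f i h g j / g i e j h f / h e j g f i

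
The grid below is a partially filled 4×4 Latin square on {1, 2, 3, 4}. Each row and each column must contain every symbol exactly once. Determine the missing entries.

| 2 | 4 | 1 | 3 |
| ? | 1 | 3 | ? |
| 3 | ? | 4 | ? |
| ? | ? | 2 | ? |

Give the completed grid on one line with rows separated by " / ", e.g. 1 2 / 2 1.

At row 2, column 1: row 2 has {1,3}; column 1 has {2,3}; that leaves 4.
At row 2, column 4: row 2 has {1,3,4}; column 4 has {3}; that leaves 2.
At row 3, column 2: row 3 has {3,4}; column 2 has {1,4}; that leaves 2.
At row 3, column 4: row 3 has {2,3,4}; column 4 has {2,3}; that leaves 1.
At row 4, column 1: row 4 has {2}; column 1 has {2,3,4}; that leaves 1.
At row 4, column 2: row 4 has {1,2}; column 2 has {1,2,4}; that leaves 3.
At row 4, column 4: row 4 has {1,2,3}; column 4 has {1,2,3}; that leaves 4.

2 4 1 3 / 4 1 3 2 / 3 2 4 1 / 1 3 2 4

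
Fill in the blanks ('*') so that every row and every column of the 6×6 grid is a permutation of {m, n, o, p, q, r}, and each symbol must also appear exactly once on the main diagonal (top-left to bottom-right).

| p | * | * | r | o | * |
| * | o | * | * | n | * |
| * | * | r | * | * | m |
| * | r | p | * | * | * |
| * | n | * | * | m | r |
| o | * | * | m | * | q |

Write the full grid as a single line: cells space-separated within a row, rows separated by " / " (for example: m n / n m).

p m q r o n / r o m q n p / n q r o p m / m r p n q o / q n o p m r / o p n m r q

(r1,c6) = n
(r2,c6) = p
(r4,c4) = n
(r4,c5) = q
(r4,c6) = o
(r5,c1) = q
(r5,c3) = o
(r5,c4) = p
(r6,c2) = p
(r6,c3) = n
(r6,c5) = r
(r2,c4) = q
(r3,c1) = n
(r3,c2) = q
(r3,c4) = o
(r3,c5) = p
(r4,c1) = m
(r1,c2) = m
(r1,c3) = q
(r2,c1) = r
(r2,c3) = m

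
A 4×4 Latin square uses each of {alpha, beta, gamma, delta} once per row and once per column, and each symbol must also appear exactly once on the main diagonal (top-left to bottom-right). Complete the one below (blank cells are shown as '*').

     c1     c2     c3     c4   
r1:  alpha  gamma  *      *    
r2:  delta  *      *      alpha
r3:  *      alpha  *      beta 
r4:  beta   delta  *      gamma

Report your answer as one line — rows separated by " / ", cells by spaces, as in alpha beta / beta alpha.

alpha gamma beta delta / delta beta gamma alpha / gamma alpha delta beta / beta delta alpha gamma

Cell (r1,c4): row 1 has {alpha,gamma}; column 4 has {alpha,beta,gamma} → delta.
Cell (r2,c2): row 2 has {alpha,delta}; column 2 has {alpha,gamma,delta}; the diagonal has {alpha,gamma} → beta.
Cell (r2,c3): row 2 has {alpha,beta,delta}; column 3 is empty so far → gamma.
Cell (r3,c1): row 3 has {alpha,beta}; column 1 has {alpha,beta,delta} → gamma.
Cell (r3,c3): row 3 has {alpha,beta,gamma}; column 3 has {gamma}; the diagonal has {alpha,beta,gamma} → delta.
Cell (r4,c3): row 4 has {beta,gamma,delta}; column 3 has {gamma,delta} → alpha.
Cell (r1,c3): row 1 has {alpha,gamma,delta}; column 3 has {alpha,gamma,delta} → beta.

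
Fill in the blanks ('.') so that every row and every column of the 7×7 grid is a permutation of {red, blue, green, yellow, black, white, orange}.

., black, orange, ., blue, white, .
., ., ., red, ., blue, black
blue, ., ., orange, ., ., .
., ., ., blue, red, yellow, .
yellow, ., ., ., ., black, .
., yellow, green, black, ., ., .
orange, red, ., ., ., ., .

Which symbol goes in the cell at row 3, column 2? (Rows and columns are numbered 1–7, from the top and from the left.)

(r7,c6) = green
(r3,c6) = red
(r6,c6) = orange
(r6,c5) = white
(r6,c1) = red
(r6,c7) = blue
(r1,c1) = green
(r1,c4) = yellow
(r1,c7) = red
(r2,c1) = white
(r2,c3) = yellow
(r4,c1) = black
(r4,c3) = white
(r7,c4) = white
(r7,c7) = yellow
(r3,c3) = black
(r5,c4) = green
(r5,c5) = orange
(r5,c7) = white
(r7,c3) = blue
(r7,c5) = black
(r2,c5) = green
(r3,c5) = yellow
(r3,c7) = green
(r4,c7) = orange
(r5,c2) = blue
(r5,c3) = red
(r2,c2) = orange
(r3,c2) = white

white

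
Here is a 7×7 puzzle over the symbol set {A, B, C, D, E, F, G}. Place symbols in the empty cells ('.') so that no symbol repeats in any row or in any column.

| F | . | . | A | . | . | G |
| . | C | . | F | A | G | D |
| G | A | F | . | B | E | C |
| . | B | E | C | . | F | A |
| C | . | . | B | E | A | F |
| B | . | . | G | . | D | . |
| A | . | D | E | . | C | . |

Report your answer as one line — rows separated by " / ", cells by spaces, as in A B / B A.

F E C A D B G / E C B F A G D / G A F D B E C / D B E C G F A / C D G B E A F / B F A G C D E / A G D E F C B

Cell (r1,c6): row 1 has {A,F,G}; column 6 has {A,C,D,E,F,G} → B.
Cell (r2,c1): row 2 has {A,C,D,F,G}; column 1 has {A,B,C,F,G} → E.
Cell (r2,c3): row 2 has {A,C,D,E,F,G}; column 3 has {D,E,F} → B.
Cell (r3,c4): row 3 has {A,B,C,E,F,G}; column 4 has {A,B,C,E,F,G} → D.
Cell (r4,c1): row 4 has {A,B,C,E,F}; column 1 has {A,B,C,E,F,G} → D.
Cell (r4,c5): row 4 has {A,B,C,D,E,F}; column 5 has {A,B,E} → G.
Cell (r5,c3): row 5 has {A,B,C,E,F}; column 3 has {B,D,E,F} → G.
Cell (r6,c7): row 6 has {B,D,G}; column 7 has {A,C,D,F,G} → E.
Cell (r7,c5): row 7 has {A,C,D,E}; column 5 has {A,B,E,G} → F.
Cell (r7,c7): row 7 has {A,C,D,E,F}; column 7 has {A,C,D,E,F,G} → B.
Cell (r1,c3): row 1 has {A,B,F,G}; column 3 has {B,D,E,F,G} → C.
Cell (r1,c5): row 1 has {A,B,C,F,G}; column 5 has {A,B,E,F,G} → D.
Cell (r5,c2): row 5 has {A,B,C,E,F,G}; column 2 has {A,B,C} → D.
Cell (r6,c2): row 6 has {B,D,E,G}; column 2 has {A,B,C,D} → F.
Cell (r6,c3): row 6 has {B,D,E,F,G}; column 3 has {B,C,D,E,F,G} → A.
Cell (r6,c5): row 6 has {A,B,D,E,F,G}; column 5 has {A,B,D,E,F,G} → C.
Cell (r7,c2): row 7 has {A,B,C,D,E,F}; column 2 has {A,B,C,D,F} → G.
Cell (r1,c2): row 1 has {A,B,C,D,F,G}; column 2 has {A,B,C,D,F,G} → E.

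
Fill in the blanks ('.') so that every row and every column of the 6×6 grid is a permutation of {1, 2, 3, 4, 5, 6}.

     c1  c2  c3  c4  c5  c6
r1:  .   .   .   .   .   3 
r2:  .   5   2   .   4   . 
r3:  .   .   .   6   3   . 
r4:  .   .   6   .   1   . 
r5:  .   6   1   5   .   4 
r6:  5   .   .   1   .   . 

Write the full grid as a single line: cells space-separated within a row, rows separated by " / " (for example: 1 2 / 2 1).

6 1 4 2 5 3 / 1 5 2 3 4 6 / 4 2 5 6 3 1 / 2 3 6 4 1 5 / 3 6 1 5 2 4 / 5 4 3 1 6 2

row 2 has {2,4,5}; column 4 has {1,5,6} — only 3 is left for (r2,c4).
row 5 has {1,4,5,6}; column 5 has {1,3,4} — only 2 is left for (r5,c5).
row 6 has {1,5}; column 5 has {1,2,3,4} — only 6 is left for (r6,c5).
row 6 has {1,5,6}; column 6 has {3,4} — only 2 is left for (r6,c6).
row 1 has {3}; column 5 has {1,2,3,4,6} — only 5 is left for (r1,c5).
row 4 has {1,6}; column 6 has {2,3,4} — only 5 is left for (r4,c6).
row 5 has {1,2,4,5,6}; column 1 has {5} — only 3 is left for (r5,c1).
row 1 has {3,5}; column 3 has {1,2,6} — only 4 is left for (r1,c3).
row 1 has {3,4,5}; column 4 has {1,3,5,6} — only 2 is left for (r1,c4).
row 3 has {3,6}; column 3 has {1,2,4,6} — only 5 is left for (r3,c3).
row 3 has {3,5,6}; column 6 has {2,3,4,5} — only 1 is left for (r3,c6).
row 4 has {1,5,6}; column 4 has {1,2,3,5,6} — only 4 is left for (r4,c4).
row 6 has {1,2,5,6}; column 3 has {1,2,4,5,6} — only 3 is left for (r6,c3).
row 1 has {2,3,4,5}; column 2 has {5,6} — only 1 is left for (r1,c2).
row 2 has {2,3,4,5}; column 6 has {1,2,3,4,5} — only 6 is left for (r2,c6).
row 4 has {1,4,5,6}; column 1 has {3,5} — only 2 is left for (r4,c1).
row 4 has {1,2,4,5,6}; column 2 has {1,5,6} — only 3 is left for (r4,c2).
row 6 has {1,2,3,5,6}; column 2 has {1,3,5,6} — only 4 is left for (r6,c2).
row 1 has {1,2,3,4,5}; column 1 has {2,3,5} — only 6 is left for (r1,c1).
row 2 has {2,3,4,5,6}; column 1 has {2,3,5,6} — only 1 is left for (r2,c1).
row 3 has {1,3,5,6}; column 1 has {1,2,3,5,6} — only 4 is left for (r3,c1).
row 3 has {1,3,4,5,6}; column 2 has {1,3,4,5,6} — only 2 is left for (r3,c2).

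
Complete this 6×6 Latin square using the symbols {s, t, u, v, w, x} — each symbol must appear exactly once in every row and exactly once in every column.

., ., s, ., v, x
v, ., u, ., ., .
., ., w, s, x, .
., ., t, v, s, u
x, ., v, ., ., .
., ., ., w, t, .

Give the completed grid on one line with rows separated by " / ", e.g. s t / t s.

(r2,c5) = w
(r4,c1) = w
(r4,c2) = x
(r5,c5) = u
(r6,c3) = x
(r5,c4) = t
(r1,c4) = u
(r2,c4) = x
(r1,c1) = t
(r1,c2) = w
(r3,c1) = u
(r5,c2) = s
(r5,c6) = w
(r6,c1) = s
(r6,c6) = v
(r2,c2) = t
(r2,c6) = s
(r3,c2) = v
(r3,c6) = t
(r6,c2) = u

t w s u v x / v t u x w s / u v w s x t / w x t v s u / x s v t u w / s u x w t v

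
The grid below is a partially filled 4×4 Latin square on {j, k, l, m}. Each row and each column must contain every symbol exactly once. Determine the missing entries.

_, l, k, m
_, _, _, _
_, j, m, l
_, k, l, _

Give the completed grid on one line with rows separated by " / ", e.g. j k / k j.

j l k m / l m j k / k j m l / m k l j

(r1,c1) = j
(r2,c2) = m
(r2,c3) = j
(r2,c4) = k
(r3,c1) = k
(r4,c1) = m
(r4,c4) = j
(r2,c1) = l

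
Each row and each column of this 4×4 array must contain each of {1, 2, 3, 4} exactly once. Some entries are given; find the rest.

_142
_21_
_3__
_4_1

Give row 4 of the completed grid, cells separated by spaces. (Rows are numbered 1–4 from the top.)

2 4 3 1

(r1,c1) = 3
(r2,c1) = 4
(r2,c4) = 3
(r3,c3) = 2
(r3,c4) = 4
(r4,c1) = 2
(r4,c3) = 3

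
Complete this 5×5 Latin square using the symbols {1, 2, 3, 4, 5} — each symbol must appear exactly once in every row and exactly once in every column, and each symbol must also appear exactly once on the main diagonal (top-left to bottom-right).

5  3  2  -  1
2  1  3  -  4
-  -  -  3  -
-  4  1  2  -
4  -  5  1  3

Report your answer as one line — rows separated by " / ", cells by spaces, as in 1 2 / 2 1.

5 3 2 4 1 / 2 1 3 5 4 / 1 5 4 3 2 / 3 4 1 2 5 / 4 2 5 1 3

(r1,c4): row 1 has {1,2,3,5}; column 4 has {1,2,3}, so it must be 4.
(r2,c4): row 2 has {1,2,3,4}; column 4 has {1,2,3,4}, so it must be 5.
(r3,c1): row 3 has {3}; column 1 has {2,4,5}, so it must be 1.
(r3,c3): row 3 has {1,3}; column 3 has {1,2,3,5}; the diagonal has {1,2,3,5}, so it must be 4.
(r4,c1): row 4 has {1,2,4}; column 1 has {1,2,4,5}, so it must be 3.
(r4,c5): row 4 has {1,2,3,4}; column 5 has {1,3,4}, so it must be 5.
(r5,c2): row 5 has {1,3,4,5}; column 2 has {1,3,4}, so it must be 2.
(r3,c2): row 3 has {1,3,4}; column 2 has {1,2,3,4}, so it must be 5.
(r3,c5): row 3 has {1,3,4,5}; column 5 has {1,3,4,5}, so it must be 2.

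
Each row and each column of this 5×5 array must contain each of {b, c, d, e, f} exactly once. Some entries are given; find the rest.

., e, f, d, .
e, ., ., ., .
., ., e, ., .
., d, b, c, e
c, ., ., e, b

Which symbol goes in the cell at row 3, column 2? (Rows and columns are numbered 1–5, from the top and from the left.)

c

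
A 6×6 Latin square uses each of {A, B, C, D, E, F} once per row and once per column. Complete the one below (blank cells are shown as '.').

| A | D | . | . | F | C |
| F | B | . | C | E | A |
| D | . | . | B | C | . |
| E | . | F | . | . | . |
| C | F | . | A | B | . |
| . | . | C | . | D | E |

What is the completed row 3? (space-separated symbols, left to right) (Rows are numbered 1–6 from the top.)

D E A B C F

At row 1, column 4: row 1 has {A,C,D,F}; column 4 has {A,B,C}; that leaves E.
At row 2, column 3: row 2 has {A,B,C,E,F}; column 3 has {C,F}; that leaves D.
At row 3, column 6: row 3 has {B,C,D}; column 6 has {A,C,E}; that leaves F.
At row 4, column 4: row 4 has {E,F}; column 4 has {A,B,C,E}; that leaves D.
At row 4, column 5: row 4 has {D,E,F}; column 5 has {B,C,D,E,F}; that leaves A.
At row 4, column 6: row 4 has {A,D,E,F}; column 6 has {A,C,E,F}; that leaves B.
At row 5, column 3: row 5 has {A,B,C,F}; column 3 has {C,D,F}; that leaves E.
At row 5, column 6: row 5 has {A,B,C,E,F}; column 6 has {A,B,C,E,F}; that leaves D.
At row 6, column 1: row 6 has {C,D,E}; column 1 has {A,C,D,E,F}; that leaves B.
At row 6, column 2: row 6 has {B,C,D,E}; column 2 has {B,D,F}; that leaves A.
At row 6, column 4: row 6 has {A,B,C,D,E}; column 4 has {A,B,C,D,E}; that leaves F.
At row 1, column 3: row 1 has {A,C,D,E,F}; column 3 has {C,D,E,F}; that leaves B.
At row 3, column 2: row 3 has {B,C,D,F}; column 2 has {A,B,D,F}; that leaves E.
At row 3, column 3: row 3 has {B,C,D,E,F}; column 3 has {B,C,D,E,F}; that leaves A.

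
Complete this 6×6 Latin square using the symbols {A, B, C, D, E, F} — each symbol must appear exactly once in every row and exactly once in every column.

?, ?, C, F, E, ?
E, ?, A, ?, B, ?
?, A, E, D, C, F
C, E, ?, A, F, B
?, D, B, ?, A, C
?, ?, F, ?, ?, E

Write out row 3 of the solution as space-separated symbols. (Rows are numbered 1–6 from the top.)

B A E D C F

Cell (r1,c2): row 1 has {C,E,F}; column 2 has {A,D,E} → B.
Cell (r2,c4): row 2 has {A,B,E}; column 4 has {A,D,F} → C.
Cell (r2,c6): row 2 has {A,B,C,E}; column 6 has {B,C,E,F} → D.
Cell (r3,c1): row 3 has {A,C,D,E,F}; column 1 has {C,E} → B.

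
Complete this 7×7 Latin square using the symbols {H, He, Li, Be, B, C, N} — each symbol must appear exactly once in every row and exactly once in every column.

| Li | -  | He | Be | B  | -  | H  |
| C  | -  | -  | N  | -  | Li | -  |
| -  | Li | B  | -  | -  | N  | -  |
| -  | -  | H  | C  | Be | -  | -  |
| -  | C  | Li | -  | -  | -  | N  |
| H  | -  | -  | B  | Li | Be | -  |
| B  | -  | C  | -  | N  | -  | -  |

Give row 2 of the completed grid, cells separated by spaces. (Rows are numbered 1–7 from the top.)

C H Be N He Li B

Cell (r1,c2): row 1 has {H,He,Li,Be,B}; column 2 has {Li,C} → N.
Cell (r1,c6): row 1 has {H,He,Li,Be,B,N}; column 6 has {Li,Be,N} → C.
Cell (r2,c3): row 2 has {Li,C,N}; column 3 has {H,He,Li,B,C} → Be.
Cell (r6,c2): row 6 has {H,Li,Be,B}; column 2 has {Li,C,N} → He.
Cell (r6,c3): row 6 has {H,He,Li,Be,B}; column 3 has {H,He,Li,Be,B,C} → N.
Cell (r6,c7): row 6 has {H,He,Li,Be,B,N}; column 7 has {H,N} → C.
Cell (r4,c2): row 4 has {H,Be,C}; column 2 has {He,Li,C,N} → B.
Cell (r4,c6): row 4 has {H,Be,B,C}; column 6 has {Li,Be,C,N} → He.
Cell (r4,c7): row 4 has {H,He,Be,B,C}; column 7 has {H,C,N} → Li.
Cell (r7,c6): row 7 has {B,C,N}; column 6 has {He,Li,Be,C,N} → H.
Cell (r2,c2): row 2 has {Li,Be,C,N}; column 2 has {He,Li,B,C,N} → H.
Cell (r2,c5): row 2 has {H,Li,Be,C,N}; column 5 has {Li,Be,B,N} → He.
Cell (r2,c7): row 2 has {H,He,Li,Be,C,N}; column 7 has {H,Li,C,N} → B.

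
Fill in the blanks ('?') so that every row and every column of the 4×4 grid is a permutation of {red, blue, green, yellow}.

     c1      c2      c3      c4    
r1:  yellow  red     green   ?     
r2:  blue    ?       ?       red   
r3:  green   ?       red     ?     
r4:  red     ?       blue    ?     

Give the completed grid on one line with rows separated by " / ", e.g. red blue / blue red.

(r1,c4): row 1 has {red,green,yellow}; column 4 has {red}, so it must be blue.
(r2,c3): row 2 has {red,blue}; column 3 has {red,blue,green}, so it must be yellow.
(r3,c4): row 3 has {red,green}; column 4 has {red,blue}, so it must be yellow.
(r4,c4): row 4 has {red,blue}; column 4 has {red,blue,yellow}, so it must be green.
(r2,c2): row 2 has {red,blue,yellow}; column 2 has {red}, so it must be green.
(r3,c2): row 3 has {red,green,yellow}; column 2 has {red,green}, so it must be blue.
(r4,c2): row 4 has {red,blue,green}; column 2 has {red,blue,green}, so it must be yellow.

yellow red green blue / blue green yellow red / green blue red yellow / red yellow blue green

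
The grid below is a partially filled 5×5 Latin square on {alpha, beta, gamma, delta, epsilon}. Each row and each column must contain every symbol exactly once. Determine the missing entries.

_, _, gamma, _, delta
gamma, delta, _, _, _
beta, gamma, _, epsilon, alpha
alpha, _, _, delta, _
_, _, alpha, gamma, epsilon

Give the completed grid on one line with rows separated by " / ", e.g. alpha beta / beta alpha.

epsilon alpha gamma beta delta / gamma delta epsilon alpha beta / beta gamma delta epsilon alpha / alpha epsilon beta delta gamma / delta beta alpha gamma epsilon

(r1,c1) = epsilon
(r2,c5) = beta
(r3,c3) = delta
(r4,c5) = gamma
(r5,c1) = delta
(r5,c2) = beta
(r1,c2) = alpha
(r1,c4) = beta
(r2,c3) = epsilon
(r2,c4) = alpha
(r4,c2) = epsilon
(r4,c3) = beta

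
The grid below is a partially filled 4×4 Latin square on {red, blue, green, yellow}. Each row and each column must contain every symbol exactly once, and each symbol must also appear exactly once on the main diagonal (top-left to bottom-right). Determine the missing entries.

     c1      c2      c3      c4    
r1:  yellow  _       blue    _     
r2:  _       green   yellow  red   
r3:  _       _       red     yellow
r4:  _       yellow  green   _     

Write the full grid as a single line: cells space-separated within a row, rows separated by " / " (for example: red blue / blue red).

yellow red blue green / blue green yellow red / green blue red yellow / red yellow green blue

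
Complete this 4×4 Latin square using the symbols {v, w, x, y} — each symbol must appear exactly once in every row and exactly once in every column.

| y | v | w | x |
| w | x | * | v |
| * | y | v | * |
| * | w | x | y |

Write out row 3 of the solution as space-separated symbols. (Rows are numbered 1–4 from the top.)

x y v w

(r2,c3) = y
(r3,c1) = x
(r3,c4) = w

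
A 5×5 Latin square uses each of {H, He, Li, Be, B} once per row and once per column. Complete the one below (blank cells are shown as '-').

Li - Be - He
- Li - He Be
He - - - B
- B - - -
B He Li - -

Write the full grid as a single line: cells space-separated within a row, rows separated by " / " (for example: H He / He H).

Li H Be B He / H Li B He Be / He Be H Li B / Be B He H Li / B He Li Be H

At row 1, column 2: row 1 has {He,Li,Be}; column 2 has {He,Li,B}; that leaves H.
At row 1, column 4: row 1 has {H,He,Li,Be}; column 4 has {He}; that leaves B.
At row 2, column 1: row 2 has {He,Li,Be}; column 1 has {He,Li,B}; that leaves H.
At row 2, column 3: row 2 has {H,He,Li,Be}; column 3 has {Li,Be}; that leaves B.
At row 3, column 2: row 3 has {He,B}; column 2 has {H,He,Li,B}; that leaves Be.
At row 3, column 3: row 3 has {He,Be,B}; column 3 has {Li,Be,B}; that leaves H.
At row 3, column 4: row 3 has {H,He,Be,B}; column 4 has {He,B}; that leaves Li.
At row 4, column 1: row 4 has {B}; column 1 has {H,He,Li,B}; that leaves Be.
At row 4, column 3: row 4 has {Be,B}; column 3 has {H,Li,Be,B}; that leaves He.
At row 4, column 4: row 4 has {He,Be,B}; column 4 has {He,Li,B}; that leaves H.
At row 4, column 5: row 4 has {H,He,Be,B}; column 5 has {He,Be,B}; that leaves Li.
At row 5, column 4: row 5 has {He,Li,B}; column 4 has {H,He,Li,B}; that leaves Be.
At row 5, column 5: row 5 has {He,Li,Be,B}; column 5 has {He,Li,Be,B}; that leaves H.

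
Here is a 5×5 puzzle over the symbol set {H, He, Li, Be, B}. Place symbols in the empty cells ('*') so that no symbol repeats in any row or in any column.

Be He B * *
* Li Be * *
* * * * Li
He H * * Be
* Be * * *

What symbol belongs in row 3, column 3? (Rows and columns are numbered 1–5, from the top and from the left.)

He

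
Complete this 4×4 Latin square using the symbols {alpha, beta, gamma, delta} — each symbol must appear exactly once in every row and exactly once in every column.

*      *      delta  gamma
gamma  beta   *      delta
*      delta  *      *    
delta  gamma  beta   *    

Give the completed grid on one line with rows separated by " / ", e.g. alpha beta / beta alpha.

beta alpha delta gamma / gamma beta alpha delta / alpha delta gamma beta / delta gamma beta alpha

(r1,c2) = alpha
(r2,c3) = alpha
(r3,c3) = gamma
(r4,c4) = alpha
(r1,c1) = beta
(r3,c1) = alpha
(r3,c4) = beta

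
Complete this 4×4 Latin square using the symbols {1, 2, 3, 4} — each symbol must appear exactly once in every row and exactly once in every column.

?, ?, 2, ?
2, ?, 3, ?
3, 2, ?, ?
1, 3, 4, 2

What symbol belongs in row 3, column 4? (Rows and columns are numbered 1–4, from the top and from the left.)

(r1,c1) = 4
(r1,c2) = 1
(r1,c4) = 3
(r2,c2) = 4
(r2,c4) = 1
(r3,c3) = 1
(r3,c4) = 4

4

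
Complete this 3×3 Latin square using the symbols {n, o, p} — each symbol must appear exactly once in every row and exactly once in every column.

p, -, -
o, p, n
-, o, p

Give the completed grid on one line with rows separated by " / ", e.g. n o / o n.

p n o / o p n / n o p

(r1,c2) = n
(r1,c3) = o
(r3,c1) = n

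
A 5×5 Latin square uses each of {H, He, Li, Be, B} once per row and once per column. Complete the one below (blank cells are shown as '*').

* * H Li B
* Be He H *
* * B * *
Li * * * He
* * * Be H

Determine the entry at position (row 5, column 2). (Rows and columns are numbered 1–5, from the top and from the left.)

Cell (r1,c2): row 1 has {H,Li,B}; column 2 has {Be} → He.
Cell (r2,c1): row 2 has {H,He,Be}; column 1 has {Li} → B.
Cell (r2,c5): row 2 has {H,He,Be,B}; column 5 has {H,He,B} → Li.
Cell (r3,c4): row 3 has {B}; column 4 has {H,Li,Be} → He.
Cell (r3,c5): row 3 has {He,B}; column 5 has {H,He,Li,B} → Be.
Cell (r4,c3): row 4 has {He,Li}; column 3 has {H,He,B} → Be.
Cell (r4,c4): row 4 has {He,Li,Be}; column 4 has {H,He,Li,Be} → B.
Cell (r5,c1): row 5 has {H,Be}; column 1 has {Li,B} → He.
Cell (r5,c3): row 5 has {H,He,Be}; column 3 has {H,He,Be,B} → Li.
Cell (r1,c1): row 1 has {H,He,Li,B}; column 1 has {He,Li,B} → Be.
Cell (r3,c1): row 3 has {He,Be,B}; column 1 has {He,Li,Be,B} → H.
Cell (r3,c2): row 3 has {H,He,Be,B}; column 2 has {He,Be} → Li.
Cell (r4,c2): row 4 has {He,Li,Be,B}; column 2 has {He,Li,Be} → H.
Cell (r5,c2): row 5 has {H,He,Li,Be}; column 2 has {H,He,Li,Be} → B.

B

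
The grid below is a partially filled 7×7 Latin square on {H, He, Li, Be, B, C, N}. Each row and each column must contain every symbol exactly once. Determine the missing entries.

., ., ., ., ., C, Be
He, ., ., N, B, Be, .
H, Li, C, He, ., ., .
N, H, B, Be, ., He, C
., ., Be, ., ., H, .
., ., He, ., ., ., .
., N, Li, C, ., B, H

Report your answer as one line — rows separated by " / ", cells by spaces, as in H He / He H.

Li He N B H C Be / He C H N B Be Li / H Li C He Be N B / N H B Be Li He C / C B Be Li N H He / B Be He H C Li N / Be N Li C He B H

Cell (r2,c2): row 2 has {He,Be,B,N}; column 2 has {H,Li,N} → C.
Cell (r2,c3): row 2 has {He,Be,B,C,N}; column 3 has {He,Li,Be,B,C} → H.
Cell (r2,c7): row 2 has {H,He,Be,B,C,N}; column 7 has {H,Be,C} → Li.
Cell (r3,c6): row 3 has {H,He,Li,C}; column 6 has {H,He,Be,B,C} → N.
Cell (r3,c7): row 3 has {H,He,Li,C,N}; column 7 has {H,Li,Be,C} → B.
Cell (r4,c5): row 4 has {H,He,Be,B,C,N}; column 5 has {B} → Li.
Cell (r6,c6): row 6 has {He}; column 6 has {H,He,Be,B,C,N} → Li.
Cell (r6,c7): row 6 has {He,Li}; column 7 has {H,Li,Be,B,C} → N.
Cell (r7,c1): row 7 has {H,Li,B,C,N}; column 1 has {H,He,N} → Be.
Cell (r7,c5): row 7 has {H,Li,Be,B,C,N}; column 5 has {Li,B} → He.
Cell (r1,c3): row 1 has {Be,C}; column 3 has {H,He,Li,Be,B,C} → N.
Cell (r1,c5): row 1 has {Be,C,N}; column 5 has {He,Li,B} → H.
Cell (r3,c5): row 3 has {H,He,Li,B,C,N}; column 5 has {H,He,Li,B} → Be.
Cell (r5,c7): row 5 has {H,Be}; column 7 has {H,Li,Be,B,C,N} → He.
Cell (r6,c5): row 6 has {He,Li,N}; column 5 has {H,He,Li,Be,B} → C.
Cell (r5,c2): row 5 has {H,He,Be}; column 2 has {H,Li,C,N} → B.
Cell (r5,c4): row 5 has {H,He,Be,B}; column 4 has {He,Be,C,N} → Li.
Cell (r5,c5): row 5 has {H,He,Li,Be,B}; column 5 has {H,He,Li,Be,B,C} → N.
Cell (r6,c1): row 6 has {He,Li,C,N}; column 1 has {H,He,Be,N} → B.
Cell (r6,c2): row 6 has {He,Li,B,C,N}; column 2 has {H,Li,B,C,N} → Be.
Cell (r6,c4): row 6 has {He,Li,Be,B,C,N}; column 4 has {He,Li,Be,C,N} → H.
Cell (r1,c1): row 1 has {H,Be,C,N}; column 1 has {H,He,Be,B,N} → Li.
Cell (r1,c2): row 1 has {H,Li,Be,C,N}; column 2 has {H,Li,Be,B,C,N} → He.
Cell (r1,c4): row 1 has {H,He,Li,Be,C,N}; column 4 has {H,He,Li,Be,C,N} → B.
Cell (r5,c1): row 5 has {H,He,Li,Be,B,N}; column 1 has {H,He,Li,Be,B,N} → C.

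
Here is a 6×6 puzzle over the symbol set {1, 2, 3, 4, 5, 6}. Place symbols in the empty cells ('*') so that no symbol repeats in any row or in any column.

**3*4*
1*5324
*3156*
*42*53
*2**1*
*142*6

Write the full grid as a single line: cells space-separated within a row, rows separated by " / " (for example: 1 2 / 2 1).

Cell (r2,c2): row 2 has {1,2,3,4,5}; column 2 has {1,2,3,4} → 6.
Cell (r3,c6): row 3 has {1,3,5,6}; column 6 has {3,4,6} → 2.
Cell (r4,c1): row 4 has {2,3,4,5}; column 1 has {1} → 6.
Cell (r4,c4): row 4 has {2,3,4,5,6}; column 4 has {2,3,5} → 1.
Cell (r5,c3): row 5 has {1,2}; column 3 has {1,2,3,4,5} → 6.
Cell (r5,c4): row 5 has {1,2,6}; column 4 has {1,2,3,5} → 4.
Cell (r5,c6): row 5 has {1,2,4,6}; column 6 has {2,3,4,6} → 5.
Cell (r6,c5): row 6 has {1,2,4,6}; column 5 has {1,2,4,5,6} → 3.
Cell (r1,c2): row 1 has {3,4}; column 2 has {1,2,3,4,6} → 5.
Cell (r1,c4): row 1 has {3,4,5}; column 4 has {1,2,3,4,5} → 6.
Cell (r1,c6): row 1 has {3,4,5,6}; column 6 has {2,3,4,5,6} → 1.
Cell (r3,c1): row 3 has {1,2,3,5,6}; column 1 has {1,6} → 4.
Cell (r5,c1): row 5 has {1,2,4,5,6}; column 1 has {1,4,6} → 3.
Cell (r6,c1): row 6 has {1,2,3,4,6}; column 1 has {1,3,4,6} → 5.
Cell (r1,c1): row 1 has {1,3,4,5,6}; column 1 has {1,3,4,5,6} → 2.

2 5 3 6 4 1 / 1 6 5 3 2 4 / 4 3 1 5 6 2 / 6 4 2 1 5 3 / 3 2 6 4 1 5 / 5 1 4 2 3 6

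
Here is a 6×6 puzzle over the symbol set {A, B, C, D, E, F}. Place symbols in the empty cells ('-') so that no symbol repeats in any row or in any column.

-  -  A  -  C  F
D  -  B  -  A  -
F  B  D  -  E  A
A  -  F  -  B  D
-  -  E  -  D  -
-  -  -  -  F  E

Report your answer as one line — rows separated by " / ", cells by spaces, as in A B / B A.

E D A B C F / D E B F A C / F B D C E A / A C F E B D / C F E A D B / B A C D F E

(r2,c6) = C
(r3,c4) = C
(r4,c4) = E
(r5,c6) = B
(r6,c3) = C
(r2,c4) = F
(r4,c2) = C
(r5,c1) = C
(r5,c4) = A
(r6,c1) = B
(r6,c4) = D
(r1,c1) = E
(r1,c2) = D
(r1,c4) = B
(r2,c2) = E
(r5,c2) = F
(r6,c2) = A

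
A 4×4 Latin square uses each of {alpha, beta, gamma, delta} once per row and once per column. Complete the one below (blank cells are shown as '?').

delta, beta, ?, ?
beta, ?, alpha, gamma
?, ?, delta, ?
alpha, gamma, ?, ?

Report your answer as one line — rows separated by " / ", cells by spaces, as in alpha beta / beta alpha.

delta beta gamma alpha / beta delta alpha gamma / gamma alpha delta beta / alpha gamma beta delta

At row 1, column 3: row 1 has {beta,delta}; column 3 has {alpha,delta}; that leaves gamma.
At row 1, column 4: row 1 has {beta,gamma,delta}; column 4 has {gamma}; that leaves alpha.
At row 2, column 2: row 2 has {alpha,beta,gamma}; column 2 has {beta,gamma}; that leaves delta.
At row 3, column 1: row 3 has {delta}; column 1 has {alpha,beta,delta}; that leaves gamma.
At row 3, column 2: row 3 has {gamma,delta}; column 2 has {beta,gamma,delta}; that leaves alpha.
At row 3, column 4: row 3 has {alpha,gamma,delta}; column 4 has {alpha,gamma}; that leaves beta.
At row 4, column 3: row 4 has {alpha,gamma}; column 3 has {alpha,gamma,delta}; that leaves beta.
At row 4, column 4: row 4 has {alpha,beta,gamma}; column 4 has {alpha,beta,gamma}; that leaves delta.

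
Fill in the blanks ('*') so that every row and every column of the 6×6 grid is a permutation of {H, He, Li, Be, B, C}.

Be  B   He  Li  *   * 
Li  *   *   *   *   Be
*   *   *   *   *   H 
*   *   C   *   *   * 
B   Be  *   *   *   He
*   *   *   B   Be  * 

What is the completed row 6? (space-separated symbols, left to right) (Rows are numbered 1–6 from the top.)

He C H B Be Li

At row 1, column 6: row 1 has {He,Li,Be,B}; column 6 has {H,He,Be}; that leaves C.
At row 6, column 6: row 6 has {Be,B}; column 6 has {H,He,Be,C}; that leaves Li.
At row 1, column 5: row 1 has {He,Li,Be,B,C}; column 5 has {Be}; that leaves H.
At row 4, column 6: row 4 has {C}; column 6 has {H,He,Li,Be,C}; that leaves B.
At row 6, column 3: row 6 has {Li,Be,B}; column 3 has {He,C}; that leaves H.
At row 2, column 3: row 2 has {Li,Be}; column 3 has {H,He,C}; that leaves B.
At row 5, column 3: row 5 has {He,Be,B}; column 3 has {H,He,B,C}; that leaves Li.
At row 5, column 5: row 5 has {He,Li,Be,B}; column 5 has {H,Be}; that leaves C.
At row 2, column 5: row 2 has {Li,Be,B}; column 5 has {H,Be,C}; that leaves He.
At row 3, column 3: row 3 has {H}; column 3 has {H,He,Li,B,C}; that leaves Be.
At row 4, column 5: row 4 has {B,C}; column 5 has {H,He,Be,C}; that leaves Li.
At row 5, column 4: row 5 has {He,Li,Be,B,C}; column 4 has {Li,B}; that leaves H.
At row 2, column 4: row 2 has {He,Li,Be,B}; column 4 has {H,Li,B}; that leaves C.
At row 3, column 4: row 3 has {H,Be}; column 4 has {H,Li,B,C}; that leaves He.
At row 3, column 5: row 3 has {H,He,Be}; column 5 has {H,He,Li,Be,C}; that leaves B.
At row 4, column 4: row 4 has {Li,B,C}; column 4 has {H,He,Li,B,C}; that leaves Be.
At row 2, column 2: row 2 has {He,Li,Be,B,C}; column 2 has {Be,B}; that leaves H.
At row 3, column 1: row 3 has {H,He,Be,B}; column 1 has {Li,Be,B}; that leaves C.
At row 3, column 2: row 3 has {H,He,Be,B,C}; column 2 has {H,Be,B}; that leaves Li.
At row 4, column 2: row 4 has {Li,Be,B,C}; column 2 has {H,Li,Be,B}; that leaves He.
At row 6, column 1: row 6 has {H,Li,Be,B}; column 1 has {Li,Be,B,C}; that leaves He.
At row 6, column 2: row 6 has {H,He,Li,Be,B}; column 2 has {H,He,Li,Be,B}; that leaves C.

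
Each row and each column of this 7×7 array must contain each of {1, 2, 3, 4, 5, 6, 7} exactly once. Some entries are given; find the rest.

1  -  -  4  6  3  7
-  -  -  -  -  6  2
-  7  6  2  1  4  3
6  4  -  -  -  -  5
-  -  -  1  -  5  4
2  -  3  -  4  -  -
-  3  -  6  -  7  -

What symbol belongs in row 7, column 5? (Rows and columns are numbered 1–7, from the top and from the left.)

5

(r3,c1): row 3 has {1,2,3,4,6,7}; column 1 has {1,2,6}, so it must be 5.
(r6,c6): row 6 has {2,3,4}; column 6 has {3,4,5,6,7}, so it must be 1.
(r6,c7): row 6 has {1,2,3,4}; column 7 has {2,3,4,5,7}, so it must be 6.
(r7,c1): row 7 has {3,6,7}; column 1 has {1,2,5,6}, so it must be 4.
(r7,c7): row 7 has {3,4,6,7}; column 7 has {2,3,4,5,6,7}, so it must be 1.
(r4,c6): row 4 has {4,5,6}; column 6 has {1,3,4,5,6,7}, so it must be 2.
(r6,c2): row 6 has {1,2,3,4,6}; column 2 has {3,4,7}, so it must be 5.
(r6,c4): row 6 has {1,2,3,4,5,6}; column 4 has {1,2,4,6}, so it must be 7.
(r1,c2): row 1 has {1,3,4,6,7}; column 2 has {3,4,5,7}, so it must be 2.
(r1,c3): row 1 has {1,2,3,4,6,7}; column 3 has {3,6}, so it must be 5.
(r2,c2): row 2 has {2,6}; column 2 has {2,3,4,5,7}, so it must be 1.
(r4,c4): row 4 has {2,4,5,6}; column 4 has {1,2,4,6,7}, so it must be 3.
(r4,c5): row 4 has {2,3,4,5,6}; column 5 has {1,4,6}, so it must be 7.
(r5,c2): row 5 has {1,4,5}; column 2 has {1,2,3,4,5,7}, so it must be 6.
(r7,c3): row 7 has {1,3,4,6,7}; column 3 has {3,5,6}, so it must be 2.
(r7,c5): row 7 has {1,2,3,4,6,7}; column 5 has {1,4,6,7}, so it must be 5.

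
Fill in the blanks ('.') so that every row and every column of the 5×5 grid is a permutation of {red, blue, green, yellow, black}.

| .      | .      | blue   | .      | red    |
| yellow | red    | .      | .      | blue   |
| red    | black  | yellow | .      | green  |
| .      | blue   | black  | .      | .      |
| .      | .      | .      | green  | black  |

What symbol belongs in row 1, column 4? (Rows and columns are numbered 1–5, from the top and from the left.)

(r2,c3): row 2 has {red,blue,yellow}; column 3 has {blue,yellow,black}, so it must be green.
(r2,c4): row 2 has {red,blue,green,yellow}; column 4 has {green}, so it must be black.
(r3,c4): row 3 has {red,green,yellow,black}; column 4 has {green,black}, so it must be blue.
(r4,c1): row 4 has {blue,black}; column 1 has {red,yellow}, so it must be green.
(r4,c5): row 4 has {blue,green,black}; column 5 has {red,blue,green,black}, so it must be yellow.
(r5,c1): row 5 has {green,black}; column 1 has {red,green,yellow}, so it must be blue.
(r5,c2): row 5 has {blue,green,black}; column 2 has {red,blue,black}, so it must be yellow.
(r5,c3): row 5 has {blue,green,yellow,black}; column 3 has {blue,green,yellow,black}, so it must be red.
(r1,c1): row 1 has {red,blue}; column 1 has {red,blue,green,yellow}, so it must be black.
(r1,c2): row 1 has {red,blue,black}; column 2 has {red,blue,yellow,black}, so it must be green.
(r1,c4): row 1 has {red,blue,green,black}; column 4 has {blue,green,black}, so it must be yellow.

yellow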